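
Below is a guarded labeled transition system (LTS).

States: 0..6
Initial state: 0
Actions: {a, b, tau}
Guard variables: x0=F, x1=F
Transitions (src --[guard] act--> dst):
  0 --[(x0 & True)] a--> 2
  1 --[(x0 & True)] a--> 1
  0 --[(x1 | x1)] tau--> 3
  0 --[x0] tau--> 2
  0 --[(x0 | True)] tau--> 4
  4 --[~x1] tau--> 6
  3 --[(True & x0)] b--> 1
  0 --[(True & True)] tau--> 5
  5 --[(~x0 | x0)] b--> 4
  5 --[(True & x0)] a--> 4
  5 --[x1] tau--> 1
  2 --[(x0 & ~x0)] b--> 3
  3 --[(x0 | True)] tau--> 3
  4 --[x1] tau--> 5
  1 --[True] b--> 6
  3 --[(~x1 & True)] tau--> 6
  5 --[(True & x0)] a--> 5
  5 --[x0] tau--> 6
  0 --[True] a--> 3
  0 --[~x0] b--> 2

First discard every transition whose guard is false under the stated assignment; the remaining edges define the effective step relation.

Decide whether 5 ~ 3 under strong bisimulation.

Answer: NOT BISIMILAR

Working:
Compute ~ classes (split until stable):
  round 0: {{0,1,2,3,4,5,6}}
  round 1: {{0},{1,5},{2,6},{3,4}}
  round 2: {{0},{1},{2,6},{3},{4},{5}}
stable after 3 split(s): 6 block(s)
[5]={5}  [3]={3}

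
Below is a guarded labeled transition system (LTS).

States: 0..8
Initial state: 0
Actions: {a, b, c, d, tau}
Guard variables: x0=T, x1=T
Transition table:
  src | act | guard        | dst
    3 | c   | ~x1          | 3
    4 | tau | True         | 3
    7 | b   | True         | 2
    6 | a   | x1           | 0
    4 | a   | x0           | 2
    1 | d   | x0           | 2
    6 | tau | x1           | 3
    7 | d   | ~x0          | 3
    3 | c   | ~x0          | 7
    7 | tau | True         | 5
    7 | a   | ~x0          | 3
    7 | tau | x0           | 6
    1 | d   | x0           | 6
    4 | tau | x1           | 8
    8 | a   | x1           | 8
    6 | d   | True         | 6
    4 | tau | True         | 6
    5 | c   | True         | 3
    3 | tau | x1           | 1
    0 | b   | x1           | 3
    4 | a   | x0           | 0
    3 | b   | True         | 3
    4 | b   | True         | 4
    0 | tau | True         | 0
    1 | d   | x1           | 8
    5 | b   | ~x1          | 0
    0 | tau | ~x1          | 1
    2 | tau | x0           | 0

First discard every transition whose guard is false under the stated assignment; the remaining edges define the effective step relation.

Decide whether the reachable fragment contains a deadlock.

Reachable = {0,1,2,3,6,8}
  0: b→3  tau→0  [2 exit(s)]
  1: d→2  d→6  d→8  [3 exit(s)]
  2: tau→0  [1 exit(s)]
  3: b→3  tau→1  [2 exit(s)]
  6: a→0  d→6  tau→3  [3 exit(s)]
  8: a→8  [1 exit(s)]

Answer: DEADLOCK-FREE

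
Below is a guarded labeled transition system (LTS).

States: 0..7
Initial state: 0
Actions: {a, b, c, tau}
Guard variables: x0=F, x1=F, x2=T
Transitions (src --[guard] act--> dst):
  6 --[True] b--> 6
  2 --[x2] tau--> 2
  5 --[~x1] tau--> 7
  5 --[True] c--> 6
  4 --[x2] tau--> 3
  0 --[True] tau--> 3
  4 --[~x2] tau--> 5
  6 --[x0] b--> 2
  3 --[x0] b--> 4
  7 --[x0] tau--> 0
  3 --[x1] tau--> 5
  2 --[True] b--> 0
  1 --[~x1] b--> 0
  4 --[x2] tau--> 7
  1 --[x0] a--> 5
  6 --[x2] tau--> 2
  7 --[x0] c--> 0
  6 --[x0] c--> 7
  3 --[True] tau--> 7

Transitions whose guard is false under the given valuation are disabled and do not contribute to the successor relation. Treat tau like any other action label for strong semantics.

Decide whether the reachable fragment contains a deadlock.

Answer: DEADLOCK at state 7

Trace:
Reach set: {0,3,7}
  0: tau→3  [1 out]
  3: tau→7  [1 out]
  7: ∅  [no exit]
trace reaching 7: tau·tau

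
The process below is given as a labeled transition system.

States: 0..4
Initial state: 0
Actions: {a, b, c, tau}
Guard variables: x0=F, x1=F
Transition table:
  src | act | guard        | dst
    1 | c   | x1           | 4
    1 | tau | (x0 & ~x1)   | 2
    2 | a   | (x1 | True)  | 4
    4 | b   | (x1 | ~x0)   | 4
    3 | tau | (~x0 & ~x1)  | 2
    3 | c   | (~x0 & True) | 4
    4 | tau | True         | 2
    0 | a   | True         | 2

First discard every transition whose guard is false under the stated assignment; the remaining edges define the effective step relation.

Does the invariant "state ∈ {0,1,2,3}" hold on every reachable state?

Allowed set {0,1,2,3}
R = {0,2,4}
  0: safe
  2: safe
  4: VIOLATES
counterexample path to 4: a·a

Answer: INVARIANT VIOLATED at state 4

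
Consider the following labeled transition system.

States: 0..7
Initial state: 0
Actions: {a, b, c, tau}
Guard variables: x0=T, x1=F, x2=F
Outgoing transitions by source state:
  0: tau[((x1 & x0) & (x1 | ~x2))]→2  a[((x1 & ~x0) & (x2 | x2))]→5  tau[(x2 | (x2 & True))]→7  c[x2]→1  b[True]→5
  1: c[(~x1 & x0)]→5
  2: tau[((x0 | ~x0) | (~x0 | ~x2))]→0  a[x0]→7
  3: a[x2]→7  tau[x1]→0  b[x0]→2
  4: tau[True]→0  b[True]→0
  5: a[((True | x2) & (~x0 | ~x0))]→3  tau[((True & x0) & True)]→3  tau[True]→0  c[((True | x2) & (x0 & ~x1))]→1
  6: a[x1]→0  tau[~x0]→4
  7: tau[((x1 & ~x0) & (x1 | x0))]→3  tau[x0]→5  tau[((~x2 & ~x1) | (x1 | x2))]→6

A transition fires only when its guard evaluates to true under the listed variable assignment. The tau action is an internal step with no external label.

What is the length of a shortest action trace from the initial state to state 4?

Breadth-first toward 4:
  L0 = {0}
  L1 = {5}
  L2 = {1,3}
  L3 = {2}
  L4 = {7}
  L5 = {6}
4 never appears.

Answer: UNREACHABLE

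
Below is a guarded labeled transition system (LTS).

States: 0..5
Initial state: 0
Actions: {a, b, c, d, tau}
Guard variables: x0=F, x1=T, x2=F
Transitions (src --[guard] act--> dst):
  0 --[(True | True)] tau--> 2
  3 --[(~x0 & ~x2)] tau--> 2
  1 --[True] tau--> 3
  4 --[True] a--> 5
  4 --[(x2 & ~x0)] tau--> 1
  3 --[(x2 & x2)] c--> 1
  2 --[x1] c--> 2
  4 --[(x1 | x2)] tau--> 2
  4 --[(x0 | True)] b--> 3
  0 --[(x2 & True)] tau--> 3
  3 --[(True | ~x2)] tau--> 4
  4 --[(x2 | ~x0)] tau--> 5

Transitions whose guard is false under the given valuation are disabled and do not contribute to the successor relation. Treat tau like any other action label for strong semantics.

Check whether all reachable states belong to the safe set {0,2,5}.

Answer: INVARIANT HOLDS

Analysis:
Allowed set {0,2,5}
Reach set: {0,2}
  0: safe
  2: safe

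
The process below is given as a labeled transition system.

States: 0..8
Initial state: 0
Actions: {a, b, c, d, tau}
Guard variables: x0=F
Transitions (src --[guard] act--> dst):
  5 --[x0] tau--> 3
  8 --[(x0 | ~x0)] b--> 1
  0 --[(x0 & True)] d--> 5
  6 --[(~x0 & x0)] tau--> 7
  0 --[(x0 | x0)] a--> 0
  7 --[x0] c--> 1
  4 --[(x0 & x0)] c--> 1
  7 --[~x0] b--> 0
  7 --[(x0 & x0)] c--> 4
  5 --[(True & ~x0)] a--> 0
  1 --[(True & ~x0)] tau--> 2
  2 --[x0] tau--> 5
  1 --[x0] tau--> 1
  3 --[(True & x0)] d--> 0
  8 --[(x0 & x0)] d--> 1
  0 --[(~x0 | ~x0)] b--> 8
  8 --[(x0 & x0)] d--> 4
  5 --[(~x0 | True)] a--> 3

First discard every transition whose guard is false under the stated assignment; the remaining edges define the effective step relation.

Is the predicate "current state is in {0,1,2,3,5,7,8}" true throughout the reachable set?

Allowed set {0,1,2,3,5,7,8}
R = {0,1,2,8}
  0: ok
  1: ok
  2: ok
  8: ok

Answer: INVARIANT HOLDS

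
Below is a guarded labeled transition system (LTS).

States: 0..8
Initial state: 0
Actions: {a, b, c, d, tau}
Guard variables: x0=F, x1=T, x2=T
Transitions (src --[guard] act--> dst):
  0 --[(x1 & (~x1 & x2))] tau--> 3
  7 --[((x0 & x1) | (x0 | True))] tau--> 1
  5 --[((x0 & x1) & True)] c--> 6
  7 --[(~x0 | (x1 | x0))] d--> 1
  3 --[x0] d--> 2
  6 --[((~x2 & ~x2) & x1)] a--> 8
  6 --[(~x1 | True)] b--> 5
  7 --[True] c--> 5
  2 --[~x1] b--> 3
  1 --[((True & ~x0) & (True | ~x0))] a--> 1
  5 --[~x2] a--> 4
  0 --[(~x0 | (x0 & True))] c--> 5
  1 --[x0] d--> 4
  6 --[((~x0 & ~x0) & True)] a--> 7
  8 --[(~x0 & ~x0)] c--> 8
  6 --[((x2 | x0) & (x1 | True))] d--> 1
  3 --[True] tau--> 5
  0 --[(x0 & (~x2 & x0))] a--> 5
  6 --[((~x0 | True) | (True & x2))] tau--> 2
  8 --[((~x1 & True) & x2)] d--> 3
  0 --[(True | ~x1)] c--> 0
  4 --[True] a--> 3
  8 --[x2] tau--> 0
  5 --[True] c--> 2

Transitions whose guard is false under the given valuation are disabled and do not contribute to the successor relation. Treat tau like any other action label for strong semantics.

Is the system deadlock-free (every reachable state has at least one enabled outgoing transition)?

Answer: DEADLOCK at state 2

Trace:
Reachable = {0,2,5}
  0: c→0  c→5  [2 exit(s)]
  2: ∅  [deadlock]
  5: c→2  [1 exit(s)]
trace reaching 2: c·c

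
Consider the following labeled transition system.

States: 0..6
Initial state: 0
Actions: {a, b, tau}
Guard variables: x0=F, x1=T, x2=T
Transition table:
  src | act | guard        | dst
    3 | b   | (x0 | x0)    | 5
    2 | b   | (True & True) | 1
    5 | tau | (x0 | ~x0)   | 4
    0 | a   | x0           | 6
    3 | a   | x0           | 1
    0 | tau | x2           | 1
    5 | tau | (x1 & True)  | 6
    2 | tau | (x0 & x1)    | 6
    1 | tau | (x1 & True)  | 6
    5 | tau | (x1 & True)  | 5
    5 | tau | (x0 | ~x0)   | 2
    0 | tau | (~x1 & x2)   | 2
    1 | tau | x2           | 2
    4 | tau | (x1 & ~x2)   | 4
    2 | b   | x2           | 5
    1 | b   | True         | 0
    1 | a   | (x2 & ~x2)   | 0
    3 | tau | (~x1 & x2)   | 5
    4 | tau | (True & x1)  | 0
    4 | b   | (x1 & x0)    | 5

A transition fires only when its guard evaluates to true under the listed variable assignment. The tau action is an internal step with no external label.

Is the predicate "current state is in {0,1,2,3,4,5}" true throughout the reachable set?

Allowed set {0,1,2,3,4,5}
Reachable = {0,1,2,4,5,6}
  0: ✓
  1: ✓
  2: ✓
  4: ✓
  5: ✓
  6: VIOLATES
reach 6 via tau·tau — violates

Answer: INVARIANT VIOLATED at state 6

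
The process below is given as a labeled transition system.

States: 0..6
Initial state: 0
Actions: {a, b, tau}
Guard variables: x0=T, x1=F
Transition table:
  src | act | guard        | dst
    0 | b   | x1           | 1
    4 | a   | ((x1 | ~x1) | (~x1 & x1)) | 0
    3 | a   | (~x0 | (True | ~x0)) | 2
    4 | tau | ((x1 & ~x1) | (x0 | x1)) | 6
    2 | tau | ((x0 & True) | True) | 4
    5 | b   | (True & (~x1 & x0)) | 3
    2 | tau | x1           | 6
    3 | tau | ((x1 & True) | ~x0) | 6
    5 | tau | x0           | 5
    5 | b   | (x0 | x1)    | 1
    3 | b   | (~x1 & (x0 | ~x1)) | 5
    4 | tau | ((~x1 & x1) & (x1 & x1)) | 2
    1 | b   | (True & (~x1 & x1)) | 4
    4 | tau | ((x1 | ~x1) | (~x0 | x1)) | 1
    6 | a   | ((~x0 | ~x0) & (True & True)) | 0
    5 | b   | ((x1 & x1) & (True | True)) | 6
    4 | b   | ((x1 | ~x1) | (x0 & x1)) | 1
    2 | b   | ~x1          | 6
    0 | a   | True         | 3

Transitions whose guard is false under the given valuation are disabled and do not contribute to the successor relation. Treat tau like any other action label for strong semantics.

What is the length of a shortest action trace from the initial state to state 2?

Answer: 2

Analysis:
Breadth-first toward 2:
  Layer 0: {0}
  Layer 1: {3}
  Layer 2: {2,5}
depth(2)=2, e.g. a·a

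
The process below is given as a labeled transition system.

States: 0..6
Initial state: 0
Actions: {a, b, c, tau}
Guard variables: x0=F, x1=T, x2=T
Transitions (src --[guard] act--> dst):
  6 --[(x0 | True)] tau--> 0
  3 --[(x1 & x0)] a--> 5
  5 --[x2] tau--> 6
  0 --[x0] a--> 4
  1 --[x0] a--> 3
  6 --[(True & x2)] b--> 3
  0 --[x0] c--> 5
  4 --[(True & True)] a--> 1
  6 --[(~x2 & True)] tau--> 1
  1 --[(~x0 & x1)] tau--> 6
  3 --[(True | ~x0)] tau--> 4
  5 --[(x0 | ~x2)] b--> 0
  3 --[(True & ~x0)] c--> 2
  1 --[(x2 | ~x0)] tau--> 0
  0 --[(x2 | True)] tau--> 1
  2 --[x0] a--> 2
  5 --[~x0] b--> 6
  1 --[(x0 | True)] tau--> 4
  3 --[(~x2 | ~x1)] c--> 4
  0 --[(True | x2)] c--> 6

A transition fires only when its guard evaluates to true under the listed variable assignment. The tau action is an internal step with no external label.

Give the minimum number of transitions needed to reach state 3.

Answer: 2

Analysis:
Layered search for 3:
  Layer 0: {0}
  Layer 1: {1,6}
  Layer 2: {3,4}
depth(3)=2, e.g. c·b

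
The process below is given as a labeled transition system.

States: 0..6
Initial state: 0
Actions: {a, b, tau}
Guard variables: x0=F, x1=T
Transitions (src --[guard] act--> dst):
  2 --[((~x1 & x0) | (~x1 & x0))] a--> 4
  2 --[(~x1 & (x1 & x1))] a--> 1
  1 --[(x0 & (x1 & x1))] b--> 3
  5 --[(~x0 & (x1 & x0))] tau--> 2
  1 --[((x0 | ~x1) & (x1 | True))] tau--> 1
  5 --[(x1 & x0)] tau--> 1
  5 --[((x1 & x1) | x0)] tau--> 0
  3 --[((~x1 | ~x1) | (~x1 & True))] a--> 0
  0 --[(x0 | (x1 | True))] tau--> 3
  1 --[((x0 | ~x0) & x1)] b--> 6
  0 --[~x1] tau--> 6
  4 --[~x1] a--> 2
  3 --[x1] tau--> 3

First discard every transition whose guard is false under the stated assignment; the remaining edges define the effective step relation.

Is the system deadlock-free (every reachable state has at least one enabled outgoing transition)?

R = {0,3}
  0: tau→3  [1 out]
  3: tau→3  [1 out]

Answer: DEADLOCK-FREE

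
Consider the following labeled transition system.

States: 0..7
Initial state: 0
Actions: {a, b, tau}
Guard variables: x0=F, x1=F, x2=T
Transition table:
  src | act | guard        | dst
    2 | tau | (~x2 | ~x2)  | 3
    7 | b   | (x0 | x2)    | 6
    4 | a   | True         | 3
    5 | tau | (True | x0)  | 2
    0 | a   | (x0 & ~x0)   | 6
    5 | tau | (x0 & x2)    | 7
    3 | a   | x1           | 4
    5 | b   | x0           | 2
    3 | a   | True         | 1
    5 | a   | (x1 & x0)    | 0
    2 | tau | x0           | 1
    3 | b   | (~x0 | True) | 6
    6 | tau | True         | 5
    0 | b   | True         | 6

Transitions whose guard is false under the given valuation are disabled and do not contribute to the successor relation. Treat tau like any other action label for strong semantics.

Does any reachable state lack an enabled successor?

R = {0,2,5,6}
  0: b→6  [1 out]
  2: ∅  [no exit]
  5: tau→2  [1 out]
  6: tau→5  [1 out]
witness 2: b·tau·tau

Answer: DEADLOCK at state 2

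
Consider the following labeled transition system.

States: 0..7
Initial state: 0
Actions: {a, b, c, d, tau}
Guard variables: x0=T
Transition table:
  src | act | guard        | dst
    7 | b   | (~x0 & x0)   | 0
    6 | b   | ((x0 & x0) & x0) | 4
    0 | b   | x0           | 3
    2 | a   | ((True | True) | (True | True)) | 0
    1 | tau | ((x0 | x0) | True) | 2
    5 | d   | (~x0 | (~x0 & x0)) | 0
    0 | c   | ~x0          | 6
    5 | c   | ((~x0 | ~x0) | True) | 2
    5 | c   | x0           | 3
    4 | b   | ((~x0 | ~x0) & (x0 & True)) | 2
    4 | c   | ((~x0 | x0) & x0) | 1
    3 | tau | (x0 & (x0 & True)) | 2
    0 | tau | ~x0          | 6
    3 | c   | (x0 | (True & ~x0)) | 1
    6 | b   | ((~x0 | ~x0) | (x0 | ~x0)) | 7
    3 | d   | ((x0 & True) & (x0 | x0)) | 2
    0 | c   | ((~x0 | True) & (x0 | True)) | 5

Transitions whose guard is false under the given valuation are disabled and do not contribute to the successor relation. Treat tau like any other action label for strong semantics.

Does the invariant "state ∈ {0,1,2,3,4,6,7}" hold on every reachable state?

Answer: INVARIANT VIOLATED at state 5

Trace:
Allowed set {0,1,2,3,4,6,7}
R = {0,1,2,3,5}
  0: ✓
  1: ✓
  2: ✓
  3: ✓
  5: ✗ unsafe
witness against invariant: c → 5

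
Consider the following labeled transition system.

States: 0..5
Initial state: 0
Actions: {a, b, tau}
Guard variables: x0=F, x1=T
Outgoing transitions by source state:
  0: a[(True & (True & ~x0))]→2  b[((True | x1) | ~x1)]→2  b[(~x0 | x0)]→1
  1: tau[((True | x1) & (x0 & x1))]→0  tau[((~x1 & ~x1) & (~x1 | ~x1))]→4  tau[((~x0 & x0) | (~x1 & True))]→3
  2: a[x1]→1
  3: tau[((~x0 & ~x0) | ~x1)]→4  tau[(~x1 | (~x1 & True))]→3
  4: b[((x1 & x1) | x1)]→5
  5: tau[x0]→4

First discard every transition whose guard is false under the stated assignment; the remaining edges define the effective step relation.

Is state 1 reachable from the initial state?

6 transition(s) survive guard evaluation.
L0 = {0}
L1 = {1,2}  cumulative {0,1,2}
Reach set: {0,1,2}
witness 1: b

Answer: REACHABLE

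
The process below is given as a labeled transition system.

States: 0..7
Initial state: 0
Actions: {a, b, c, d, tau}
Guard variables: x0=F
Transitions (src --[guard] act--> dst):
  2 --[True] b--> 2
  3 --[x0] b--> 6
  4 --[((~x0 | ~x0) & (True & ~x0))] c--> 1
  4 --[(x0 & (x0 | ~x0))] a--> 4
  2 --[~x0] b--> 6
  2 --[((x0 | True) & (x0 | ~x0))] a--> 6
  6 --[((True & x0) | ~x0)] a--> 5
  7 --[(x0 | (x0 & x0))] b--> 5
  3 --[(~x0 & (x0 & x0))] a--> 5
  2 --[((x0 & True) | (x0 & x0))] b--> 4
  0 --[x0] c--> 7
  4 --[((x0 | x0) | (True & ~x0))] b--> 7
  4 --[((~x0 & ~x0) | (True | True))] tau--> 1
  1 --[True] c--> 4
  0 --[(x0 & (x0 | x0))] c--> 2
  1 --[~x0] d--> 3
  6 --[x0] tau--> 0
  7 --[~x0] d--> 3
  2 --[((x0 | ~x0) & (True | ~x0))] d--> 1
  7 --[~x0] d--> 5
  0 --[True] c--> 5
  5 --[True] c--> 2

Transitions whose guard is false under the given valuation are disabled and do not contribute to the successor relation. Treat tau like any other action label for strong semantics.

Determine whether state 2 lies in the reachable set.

Answer: REACHABLE

Trace:
14 transition(s) survive guard evaluation.
L0 = {0}
L1 = {5}  cumulative {0,5}
L2 = {2}  cumulative {0,2,5}
L3 = {1,6}  cumulative {0,1,2,5,6}
L4 = {3,4}  cumulative {0,1,2,3,4,5,6}
L5 = {7}  cumulative {0,1,2,3,4,5,6,7}
R = {0,1,2,3,4,5,6,7}
witness 2: c·c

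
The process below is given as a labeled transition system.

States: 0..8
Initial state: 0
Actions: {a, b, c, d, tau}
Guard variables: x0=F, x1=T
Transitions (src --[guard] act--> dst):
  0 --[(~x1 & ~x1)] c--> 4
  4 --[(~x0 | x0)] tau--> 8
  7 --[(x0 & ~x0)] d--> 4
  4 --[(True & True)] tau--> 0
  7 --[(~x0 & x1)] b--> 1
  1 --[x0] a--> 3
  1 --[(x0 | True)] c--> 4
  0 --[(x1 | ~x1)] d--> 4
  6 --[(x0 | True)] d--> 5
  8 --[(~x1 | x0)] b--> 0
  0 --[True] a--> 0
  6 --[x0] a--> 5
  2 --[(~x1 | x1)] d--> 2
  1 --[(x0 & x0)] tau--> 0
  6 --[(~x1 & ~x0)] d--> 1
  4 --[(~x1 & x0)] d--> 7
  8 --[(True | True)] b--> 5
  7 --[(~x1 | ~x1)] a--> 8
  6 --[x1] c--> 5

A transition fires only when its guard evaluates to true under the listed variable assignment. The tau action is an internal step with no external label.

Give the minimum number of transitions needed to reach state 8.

Answer: 2

Working:
Breadth-first toward 8:
  depth 0: {0}
  depth 1: {4}
  depth 2: {8}
depth(8)=2, e.g. d·tau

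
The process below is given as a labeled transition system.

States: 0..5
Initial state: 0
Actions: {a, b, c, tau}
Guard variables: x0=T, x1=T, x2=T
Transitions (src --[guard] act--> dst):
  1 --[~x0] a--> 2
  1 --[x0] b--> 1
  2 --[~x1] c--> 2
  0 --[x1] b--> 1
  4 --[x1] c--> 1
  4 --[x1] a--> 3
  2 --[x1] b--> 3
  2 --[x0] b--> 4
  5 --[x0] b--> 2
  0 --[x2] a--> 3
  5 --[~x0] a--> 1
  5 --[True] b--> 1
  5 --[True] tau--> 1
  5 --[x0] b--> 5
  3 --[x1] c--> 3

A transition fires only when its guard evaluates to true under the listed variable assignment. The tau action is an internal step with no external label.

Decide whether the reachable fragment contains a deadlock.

R = {0,1,3}
  0: a→3  b→1  [2 exit(s)]
  1: b→1  [1 exit(s)]
  3: c→3  [1 exit(s)]

Answer: DEADLOCK-FREE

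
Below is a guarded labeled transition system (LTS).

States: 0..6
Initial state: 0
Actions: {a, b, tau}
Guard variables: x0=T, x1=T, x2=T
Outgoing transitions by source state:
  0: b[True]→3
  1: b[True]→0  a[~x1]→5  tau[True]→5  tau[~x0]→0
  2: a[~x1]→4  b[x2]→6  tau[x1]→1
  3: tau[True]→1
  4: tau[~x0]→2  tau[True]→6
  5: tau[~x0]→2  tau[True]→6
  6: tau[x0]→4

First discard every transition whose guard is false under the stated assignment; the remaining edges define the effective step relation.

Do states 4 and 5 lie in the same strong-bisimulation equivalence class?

Answer: BISIMILAR

Analysis:
Bisimulation quotient by refinement:
  round 0: {{0,1,2,3,4,5,6}}
  round 1: {{0},{1,2},{3,4,5,6}}
  round 2: {{0},{1},{2},{3},{4,5,6}}
stable after 3 split(s): 5 block(s)
[4]={4,5,6}  [5]={4,5,6}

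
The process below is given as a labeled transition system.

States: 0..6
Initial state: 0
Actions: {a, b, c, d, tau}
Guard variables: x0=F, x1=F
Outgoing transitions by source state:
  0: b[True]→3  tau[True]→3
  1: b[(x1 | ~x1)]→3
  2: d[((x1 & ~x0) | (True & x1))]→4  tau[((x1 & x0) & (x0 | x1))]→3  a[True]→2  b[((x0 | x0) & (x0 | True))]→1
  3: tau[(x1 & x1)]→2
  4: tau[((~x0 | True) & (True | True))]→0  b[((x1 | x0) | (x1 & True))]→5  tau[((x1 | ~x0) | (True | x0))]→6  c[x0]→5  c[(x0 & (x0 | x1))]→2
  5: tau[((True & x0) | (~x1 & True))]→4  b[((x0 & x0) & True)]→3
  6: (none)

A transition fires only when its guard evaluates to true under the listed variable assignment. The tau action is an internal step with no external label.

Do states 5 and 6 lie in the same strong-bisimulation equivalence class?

Bisimulation quotient by refinement:
  round 0: {{0,1,2,3,4,5,6}}
  round 1: {{0},{1},{2},{3,6},{4,5}}
  round 2: {{0},{1},{2},{3,6},{4},{5}}
stable after 3 split(s): 6 block(s)
[5]={5}  [6]={3,6}

Answer: NOT BISIMILAR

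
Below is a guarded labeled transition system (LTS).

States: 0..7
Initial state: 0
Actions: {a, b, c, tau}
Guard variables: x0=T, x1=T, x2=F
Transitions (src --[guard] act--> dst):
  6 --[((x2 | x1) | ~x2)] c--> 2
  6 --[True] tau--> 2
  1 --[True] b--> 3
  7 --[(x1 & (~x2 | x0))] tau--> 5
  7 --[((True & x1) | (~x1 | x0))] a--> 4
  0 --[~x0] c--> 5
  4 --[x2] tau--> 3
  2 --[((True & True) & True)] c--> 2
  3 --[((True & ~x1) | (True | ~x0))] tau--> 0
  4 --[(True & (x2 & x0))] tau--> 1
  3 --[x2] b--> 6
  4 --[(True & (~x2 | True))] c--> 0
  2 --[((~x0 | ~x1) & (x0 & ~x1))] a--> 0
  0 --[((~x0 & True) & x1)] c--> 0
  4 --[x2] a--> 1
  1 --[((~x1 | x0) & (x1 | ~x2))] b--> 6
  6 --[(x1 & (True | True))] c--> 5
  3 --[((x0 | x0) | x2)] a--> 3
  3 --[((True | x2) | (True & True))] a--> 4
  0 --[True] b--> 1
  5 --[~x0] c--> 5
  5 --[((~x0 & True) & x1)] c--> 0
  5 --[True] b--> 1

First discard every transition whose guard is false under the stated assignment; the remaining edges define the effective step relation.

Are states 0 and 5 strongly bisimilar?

Answer: BISIMILAR

Analysis:
Compute ~ classes (split until stable):
  round 0: {{0,1,2,3,4,5,6,7}}
  round 1: {{0,1,5},{2,4},{3,7},{6}}
  round 2: {{0,5},{1},{2},{3},{4},{6},{7}}
7 equivalence class(es) (converged in 3)
[0]={0,5}  [5]={0,5}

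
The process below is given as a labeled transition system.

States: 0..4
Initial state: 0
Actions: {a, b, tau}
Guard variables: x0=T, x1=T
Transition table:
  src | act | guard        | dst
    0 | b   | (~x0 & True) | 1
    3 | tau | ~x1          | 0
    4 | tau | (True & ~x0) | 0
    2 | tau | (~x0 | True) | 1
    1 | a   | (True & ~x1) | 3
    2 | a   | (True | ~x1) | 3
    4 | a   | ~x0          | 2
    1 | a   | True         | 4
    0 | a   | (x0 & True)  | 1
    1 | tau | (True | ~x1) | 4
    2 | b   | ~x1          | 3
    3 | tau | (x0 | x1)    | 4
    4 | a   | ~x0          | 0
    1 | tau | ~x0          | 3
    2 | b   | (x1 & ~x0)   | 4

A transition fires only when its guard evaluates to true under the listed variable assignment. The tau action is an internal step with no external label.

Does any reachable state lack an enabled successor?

Answer: DEADLOCK at state 4

Trace:
Reachable = {0,1,4}
  0: a→1  [deg 1]
  1: a→4  tau→4  [deg 2]
  4: ∅  [deadlock]
Path to 4: a·a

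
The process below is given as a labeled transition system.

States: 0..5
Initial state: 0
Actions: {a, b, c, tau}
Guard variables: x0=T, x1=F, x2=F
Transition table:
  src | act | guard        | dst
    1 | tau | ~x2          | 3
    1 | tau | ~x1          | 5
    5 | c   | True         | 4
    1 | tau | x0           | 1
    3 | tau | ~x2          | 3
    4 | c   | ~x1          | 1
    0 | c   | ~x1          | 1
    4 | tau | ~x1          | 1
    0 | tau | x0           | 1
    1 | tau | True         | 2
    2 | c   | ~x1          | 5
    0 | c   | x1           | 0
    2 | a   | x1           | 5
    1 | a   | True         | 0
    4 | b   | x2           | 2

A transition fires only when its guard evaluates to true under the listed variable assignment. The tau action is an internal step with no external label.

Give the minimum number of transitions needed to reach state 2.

Answer: 2

Analysis:
BFS to 2:
  depth 0: {0}
  depth 1: {1}
  depth 2: {2,3,5}
first hit 2 at d=2 via c·tau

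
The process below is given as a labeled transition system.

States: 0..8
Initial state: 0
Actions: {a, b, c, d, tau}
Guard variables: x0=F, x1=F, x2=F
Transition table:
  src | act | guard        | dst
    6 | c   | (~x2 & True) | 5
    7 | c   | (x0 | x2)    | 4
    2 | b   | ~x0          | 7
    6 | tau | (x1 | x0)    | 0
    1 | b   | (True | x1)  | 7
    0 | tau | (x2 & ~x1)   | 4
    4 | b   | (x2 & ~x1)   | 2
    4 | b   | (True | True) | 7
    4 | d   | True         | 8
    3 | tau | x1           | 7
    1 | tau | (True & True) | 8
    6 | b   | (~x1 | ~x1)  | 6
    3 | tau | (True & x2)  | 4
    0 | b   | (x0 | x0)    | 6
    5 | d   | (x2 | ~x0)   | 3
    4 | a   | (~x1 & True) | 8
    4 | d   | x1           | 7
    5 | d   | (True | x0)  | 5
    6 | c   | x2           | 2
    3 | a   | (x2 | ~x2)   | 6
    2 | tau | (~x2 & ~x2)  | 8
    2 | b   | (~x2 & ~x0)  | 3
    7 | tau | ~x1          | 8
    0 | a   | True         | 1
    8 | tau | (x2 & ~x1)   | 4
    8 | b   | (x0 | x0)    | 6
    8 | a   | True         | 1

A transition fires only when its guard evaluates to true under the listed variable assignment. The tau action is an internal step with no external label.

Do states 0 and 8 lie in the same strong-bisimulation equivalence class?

Compute ~ classes (split until stable):
  π0 = {{0,1,2,3,4,5,6,7,8}}
  π1 = {{0,3,8},{1,2},{4},{5},{6},{7}}
  π2 = {{0,8},{1},{2},{3},{4},{5},{6},{7}}
stable after 3 split(s): 8 block(s)
0∈{0,8}, 8∈{0,8}

Answer: BISIMILAR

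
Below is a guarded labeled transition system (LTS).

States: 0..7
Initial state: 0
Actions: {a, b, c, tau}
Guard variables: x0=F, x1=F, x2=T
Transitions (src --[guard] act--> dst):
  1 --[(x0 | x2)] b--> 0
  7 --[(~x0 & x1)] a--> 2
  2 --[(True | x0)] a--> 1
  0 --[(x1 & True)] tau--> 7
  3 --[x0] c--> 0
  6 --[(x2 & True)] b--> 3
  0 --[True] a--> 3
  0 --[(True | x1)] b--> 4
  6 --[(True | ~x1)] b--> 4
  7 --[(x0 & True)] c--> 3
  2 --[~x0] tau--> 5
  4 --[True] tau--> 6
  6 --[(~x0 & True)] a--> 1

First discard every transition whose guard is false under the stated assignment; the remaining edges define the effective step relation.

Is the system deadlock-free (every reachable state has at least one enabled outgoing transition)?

Reachable = {0,1,3,4,6}
  0: a→3  b→4  [2 exit(s)]
  1: b→0  [1 exit(s)]
  3: ∅  [deadlock]
  4: tau→6  [1 exit(s)]
  6: a→1  b→3  b→4  [3 exit(s)]
trace reaching 3: a

Answer: DEADLOCK at state 3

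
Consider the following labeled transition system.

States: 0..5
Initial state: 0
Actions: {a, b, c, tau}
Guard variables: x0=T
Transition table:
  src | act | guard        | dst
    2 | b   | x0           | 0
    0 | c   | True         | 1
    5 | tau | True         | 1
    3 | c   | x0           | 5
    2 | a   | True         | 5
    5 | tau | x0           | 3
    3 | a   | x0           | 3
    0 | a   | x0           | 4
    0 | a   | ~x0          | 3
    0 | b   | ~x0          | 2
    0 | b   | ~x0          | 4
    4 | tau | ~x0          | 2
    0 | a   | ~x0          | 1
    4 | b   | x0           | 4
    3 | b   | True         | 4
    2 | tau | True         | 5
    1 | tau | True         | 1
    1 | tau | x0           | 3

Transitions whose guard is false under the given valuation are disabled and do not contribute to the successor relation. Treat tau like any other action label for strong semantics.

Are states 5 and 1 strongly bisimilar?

Bisimulation quotient by refinement:
  π0 = {{0,1,2,3,4,5}}
  π1 = {{0},{1,5},{2},{3},{4}}
stable after 2 split(s): 5 block(s)
5∈{1,5}, 1∈{1,5}

Answer: BISIMILAR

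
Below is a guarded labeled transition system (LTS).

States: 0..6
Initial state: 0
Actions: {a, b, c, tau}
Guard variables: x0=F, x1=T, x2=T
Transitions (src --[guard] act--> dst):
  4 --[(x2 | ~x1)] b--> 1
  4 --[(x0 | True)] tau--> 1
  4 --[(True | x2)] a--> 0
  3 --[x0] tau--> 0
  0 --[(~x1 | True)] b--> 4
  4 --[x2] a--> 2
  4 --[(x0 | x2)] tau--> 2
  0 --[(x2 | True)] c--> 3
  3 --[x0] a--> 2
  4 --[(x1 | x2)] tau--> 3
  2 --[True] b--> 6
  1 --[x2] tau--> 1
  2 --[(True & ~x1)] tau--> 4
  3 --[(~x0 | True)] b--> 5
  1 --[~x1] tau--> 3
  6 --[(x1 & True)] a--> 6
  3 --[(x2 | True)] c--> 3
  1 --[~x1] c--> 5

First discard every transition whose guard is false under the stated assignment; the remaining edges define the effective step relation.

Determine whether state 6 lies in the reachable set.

Answer: REACHABLE

Analysis:
After dropping false guards: 13 live edges.
depth 0: {0}
depth 1: {3,4}  total {0,3,4}
depth 2: {1,2,5}  total {0,1,2,3,4,5}
depth 3: {6}  total {0,1,2,3,4,5,6}
Reachable = {0,1,2,3,4,5,6}
trace reaching 6: b·tau·b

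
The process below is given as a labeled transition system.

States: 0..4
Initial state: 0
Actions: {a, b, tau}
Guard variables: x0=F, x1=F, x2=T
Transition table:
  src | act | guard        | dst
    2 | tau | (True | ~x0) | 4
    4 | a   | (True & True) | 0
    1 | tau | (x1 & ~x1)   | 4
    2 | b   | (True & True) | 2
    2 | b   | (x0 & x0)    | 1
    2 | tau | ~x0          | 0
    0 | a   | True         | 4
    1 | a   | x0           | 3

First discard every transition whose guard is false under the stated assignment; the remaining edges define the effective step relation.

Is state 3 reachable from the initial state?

Guard filter leaves 5 enabled edge(s).
depth 0: {0}
depth 1: {4}  cumulative {0,4}
Reach set: {0,4}

Answer: UNREACHABLE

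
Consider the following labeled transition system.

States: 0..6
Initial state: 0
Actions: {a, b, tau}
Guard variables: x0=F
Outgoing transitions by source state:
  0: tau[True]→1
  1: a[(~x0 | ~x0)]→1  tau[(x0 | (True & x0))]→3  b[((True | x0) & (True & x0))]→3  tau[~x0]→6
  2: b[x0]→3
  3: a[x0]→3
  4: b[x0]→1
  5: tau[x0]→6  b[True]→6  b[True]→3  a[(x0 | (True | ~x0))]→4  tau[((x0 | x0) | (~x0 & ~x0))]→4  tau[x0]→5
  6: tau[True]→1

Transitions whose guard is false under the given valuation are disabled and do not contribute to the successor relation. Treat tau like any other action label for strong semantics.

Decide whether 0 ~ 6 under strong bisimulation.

Answer: BISIMILAR

Analysis:
Refine partition for ~:
  round 0: {{0,1,2,3,4,5,6}}
  round 1: {{0,6},{1},{2,3,4},{5}}
stable after 2 split(s): 4 block(s)
[0]={0,6}  [6]={0,6}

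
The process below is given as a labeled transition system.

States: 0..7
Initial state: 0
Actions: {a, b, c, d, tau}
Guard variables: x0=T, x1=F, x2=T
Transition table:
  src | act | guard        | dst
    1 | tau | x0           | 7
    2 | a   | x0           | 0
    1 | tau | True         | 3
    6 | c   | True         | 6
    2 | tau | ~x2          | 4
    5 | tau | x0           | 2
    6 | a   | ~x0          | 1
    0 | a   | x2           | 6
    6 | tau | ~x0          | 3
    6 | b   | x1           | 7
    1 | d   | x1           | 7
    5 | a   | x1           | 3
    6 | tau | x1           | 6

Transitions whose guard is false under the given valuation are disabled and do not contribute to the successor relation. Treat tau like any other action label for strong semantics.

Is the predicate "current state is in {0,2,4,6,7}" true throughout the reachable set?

Answer: INVARIANT HOLDS

Trace:
Allowed set {0,2,4,6,7}
Reach set: {0,6}
  0: ✓
  6: ✓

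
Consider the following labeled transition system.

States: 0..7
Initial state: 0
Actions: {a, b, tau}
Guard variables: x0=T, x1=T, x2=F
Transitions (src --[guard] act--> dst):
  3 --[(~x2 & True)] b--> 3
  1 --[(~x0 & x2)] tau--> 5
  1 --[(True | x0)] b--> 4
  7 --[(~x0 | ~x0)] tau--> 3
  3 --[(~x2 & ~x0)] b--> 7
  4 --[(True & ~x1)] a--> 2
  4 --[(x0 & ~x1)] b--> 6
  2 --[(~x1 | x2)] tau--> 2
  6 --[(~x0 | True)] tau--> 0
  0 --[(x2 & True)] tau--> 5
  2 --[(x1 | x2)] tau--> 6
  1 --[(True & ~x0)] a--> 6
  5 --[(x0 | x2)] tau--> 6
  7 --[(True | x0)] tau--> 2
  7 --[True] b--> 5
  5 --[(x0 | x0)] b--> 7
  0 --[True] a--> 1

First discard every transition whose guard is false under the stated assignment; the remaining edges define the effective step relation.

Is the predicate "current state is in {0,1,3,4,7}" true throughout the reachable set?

Inv-set: {0,1,3,4,7}
Reachable = {0,1,4}
  0: ok
  1: ok
  4: ok

Answer: INVARIANT HOLDS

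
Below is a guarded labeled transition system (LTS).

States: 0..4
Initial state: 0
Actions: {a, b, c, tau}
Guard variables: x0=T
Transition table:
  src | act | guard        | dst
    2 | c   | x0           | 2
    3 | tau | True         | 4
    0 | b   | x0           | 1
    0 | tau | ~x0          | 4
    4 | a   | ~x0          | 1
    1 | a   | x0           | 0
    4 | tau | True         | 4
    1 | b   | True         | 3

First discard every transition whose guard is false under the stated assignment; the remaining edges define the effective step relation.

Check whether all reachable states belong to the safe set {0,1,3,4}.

Answer: INVARIANT HOLDS

Analysis:
Inv-set: {0,1,3,4}
R = {0,1,3,4}
  0: ok
  1: ok
  3: ok
  4: ok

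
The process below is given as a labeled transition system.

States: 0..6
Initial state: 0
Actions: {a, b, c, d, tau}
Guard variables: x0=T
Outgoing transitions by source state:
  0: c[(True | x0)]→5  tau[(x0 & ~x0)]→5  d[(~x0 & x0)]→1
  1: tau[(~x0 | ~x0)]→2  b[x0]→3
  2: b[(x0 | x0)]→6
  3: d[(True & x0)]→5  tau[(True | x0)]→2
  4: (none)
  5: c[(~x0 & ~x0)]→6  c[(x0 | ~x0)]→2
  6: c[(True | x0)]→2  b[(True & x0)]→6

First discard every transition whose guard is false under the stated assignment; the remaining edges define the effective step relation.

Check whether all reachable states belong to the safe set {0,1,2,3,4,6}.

Answer: INVARIANT VIOLATED at state 5

Analysis:
Allowed set {0,1,2,3,4,6}
Reachable = {0,2,5,6}
  0: ✓
  2: ✓
  5: outside
  6: ✓
counterexample path to 5: c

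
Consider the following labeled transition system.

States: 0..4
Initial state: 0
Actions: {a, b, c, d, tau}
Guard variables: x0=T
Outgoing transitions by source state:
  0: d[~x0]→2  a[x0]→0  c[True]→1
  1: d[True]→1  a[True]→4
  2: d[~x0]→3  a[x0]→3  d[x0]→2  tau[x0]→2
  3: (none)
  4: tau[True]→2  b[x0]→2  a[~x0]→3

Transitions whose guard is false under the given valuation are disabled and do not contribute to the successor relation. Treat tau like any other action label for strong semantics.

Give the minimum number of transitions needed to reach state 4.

Breadth-first toward 4:
  depth 0: {0}
  depth 1: {1}
  depth 2: {4}
4 enters at depth 2; path c·a

Answer: 2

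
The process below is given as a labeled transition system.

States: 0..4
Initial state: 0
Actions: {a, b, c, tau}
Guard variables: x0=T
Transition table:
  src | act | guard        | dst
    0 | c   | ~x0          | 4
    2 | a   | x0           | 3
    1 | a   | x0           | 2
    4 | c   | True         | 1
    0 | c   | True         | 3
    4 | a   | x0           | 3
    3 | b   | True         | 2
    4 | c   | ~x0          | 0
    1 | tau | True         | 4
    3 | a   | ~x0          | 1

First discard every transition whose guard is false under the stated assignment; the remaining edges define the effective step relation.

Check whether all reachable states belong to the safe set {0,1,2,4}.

Answer: INVARIANT VIOLATED at state 3

Working:
Safe = {0,1,2,4}
Reach set: {0,2,3}
  0: ✓
  2: ✓
  3: ✗ unsafe
reach 3 via c — violates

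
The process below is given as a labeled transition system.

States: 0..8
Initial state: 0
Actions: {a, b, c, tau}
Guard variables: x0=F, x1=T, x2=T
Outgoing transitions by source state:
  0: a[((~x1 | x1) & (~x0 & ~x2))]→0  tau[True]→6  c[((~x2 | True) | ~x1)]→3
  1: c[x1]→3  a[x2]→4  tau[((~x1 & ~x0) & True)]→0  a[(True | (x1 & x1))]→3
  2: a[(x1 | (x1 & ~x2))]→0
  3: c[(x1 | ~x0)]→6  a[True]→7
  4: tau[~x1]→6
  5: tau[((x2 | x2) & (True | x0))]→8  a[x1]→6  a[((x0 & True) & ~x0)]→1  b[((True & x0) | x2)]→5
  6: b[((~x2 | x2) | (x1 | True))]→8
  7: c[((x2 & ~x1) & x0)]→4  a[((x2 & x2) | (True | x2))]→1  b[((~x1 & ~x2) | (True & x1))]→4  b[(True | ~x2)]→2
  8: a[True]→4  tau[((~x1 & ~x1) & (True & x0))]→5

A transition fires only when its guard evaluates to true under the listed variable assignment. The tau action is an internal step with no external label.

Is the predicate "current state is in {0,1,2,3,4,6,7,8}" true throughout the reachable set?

Answer: INVARIANT HOLDS

Trace:
Inv-set: {0,1,2,3,4,6,7,8}
Reachable = {0,1,2,3,4,6,7,8}
  0: safe
  1: safe
  2: safe
  3: safe
  4: safe
  6: safe
  7: safe
  8: safe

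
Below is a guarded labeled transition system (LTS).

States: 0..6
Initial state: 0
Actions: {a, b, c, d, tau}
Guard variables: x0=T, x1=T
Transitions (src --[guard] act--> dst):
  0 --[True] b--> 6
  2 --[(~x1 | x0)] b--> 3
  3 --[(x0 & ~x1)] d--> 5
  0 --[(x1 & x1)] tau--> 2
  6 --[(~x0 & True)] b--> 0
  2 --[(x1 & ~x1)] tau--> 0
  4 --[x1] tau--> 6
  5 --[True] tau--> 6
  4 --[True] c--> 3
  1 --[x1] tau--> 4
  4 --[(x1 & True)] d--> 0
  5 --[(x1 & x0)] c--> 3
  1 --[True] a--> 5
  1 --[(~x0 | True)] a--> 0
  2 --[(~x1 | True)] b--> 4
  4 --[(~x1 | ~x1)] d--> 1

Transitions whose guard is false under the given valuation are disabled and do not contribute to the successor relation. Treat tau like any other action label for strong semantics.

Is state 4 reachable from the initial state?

Answer: REACHABLE

Trace:
12 transition(s) survive guard evaluation.
Layer 0: {0}
Layer 1: {2,6}  total {0,2,6}
Layer 2: {3,4}  total {0,2,3,4,6}
Reachable = {0,2,3,4,6}
trace reaching 4: tau·b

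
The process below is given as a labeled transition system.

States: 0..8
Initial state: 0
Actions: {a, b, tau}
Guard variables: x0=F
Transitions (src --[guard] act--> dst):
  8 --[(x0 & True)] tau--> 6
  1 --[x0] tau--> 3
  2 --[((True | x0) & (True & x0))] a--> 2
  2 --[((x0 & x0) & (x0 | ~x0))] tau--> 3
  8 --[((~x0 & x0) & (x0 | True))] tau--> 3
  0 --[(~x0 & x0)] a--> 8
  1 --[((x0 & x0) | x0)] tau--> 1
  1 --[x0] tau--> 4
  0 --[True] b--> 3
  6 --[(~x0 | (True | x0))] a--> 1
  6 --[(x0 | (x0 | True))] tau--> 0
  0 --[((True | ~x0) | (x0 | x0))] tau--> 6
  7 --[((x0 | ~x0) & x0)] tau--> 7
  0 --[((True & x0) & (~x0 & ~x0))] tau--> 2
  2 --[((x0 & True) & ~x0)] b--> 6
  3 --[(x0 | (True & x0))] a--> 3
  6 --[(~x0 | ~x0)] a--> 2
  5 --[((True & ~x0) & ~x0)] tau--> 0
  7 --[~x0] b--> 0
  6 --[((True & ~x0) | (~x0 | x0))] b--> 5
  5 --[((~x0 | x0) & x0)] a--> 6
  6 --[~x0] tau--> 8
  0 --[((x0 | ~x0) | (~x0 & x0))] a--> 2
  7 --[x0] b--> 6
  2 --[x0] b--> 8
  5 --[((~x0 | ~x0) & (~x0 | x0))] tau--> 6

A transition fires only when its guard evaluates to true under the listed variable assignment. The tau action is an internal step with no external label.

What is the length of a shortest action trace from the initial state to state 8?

Layered search for 8:
  Layer 0: {0}
  Layer 1: {2,3,6}
  Layer 2: {1,5,8}
8 enters at depth 2; path tau·tau

Answer: 2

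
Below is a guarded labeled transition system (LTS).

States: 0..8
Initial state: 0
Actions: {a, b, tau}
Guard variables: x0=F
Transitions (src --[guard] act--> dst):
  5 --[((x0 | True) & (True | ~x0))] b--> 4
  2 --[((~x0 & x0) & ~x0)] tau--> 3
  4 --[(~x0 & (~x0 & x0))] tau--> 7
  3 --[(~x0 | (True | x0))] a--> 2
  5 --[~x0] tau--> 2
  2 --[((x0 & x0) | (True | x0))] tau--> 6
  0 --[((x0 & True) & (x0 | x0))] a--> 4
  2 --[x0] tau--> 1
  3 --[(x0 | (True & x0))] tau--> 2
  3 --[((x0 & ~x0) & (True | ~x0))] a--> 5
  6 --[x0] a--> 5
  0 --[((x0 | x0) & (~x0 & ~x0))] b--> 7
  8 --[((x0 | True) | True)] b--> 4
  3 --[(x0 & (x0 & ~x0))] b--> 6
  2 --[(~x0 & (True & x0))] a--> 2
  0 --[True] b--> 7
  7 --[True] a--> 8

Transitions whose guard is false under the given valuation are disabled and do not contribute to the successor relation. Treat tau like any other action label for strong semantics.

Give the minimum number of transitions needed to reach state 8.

Answer: 2

Trace:
Layered search for 8:
  Layer 0: {0}
  Layer 1: {7}
  Layer 2: {8}
first hit 8 at d=2 via b·a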